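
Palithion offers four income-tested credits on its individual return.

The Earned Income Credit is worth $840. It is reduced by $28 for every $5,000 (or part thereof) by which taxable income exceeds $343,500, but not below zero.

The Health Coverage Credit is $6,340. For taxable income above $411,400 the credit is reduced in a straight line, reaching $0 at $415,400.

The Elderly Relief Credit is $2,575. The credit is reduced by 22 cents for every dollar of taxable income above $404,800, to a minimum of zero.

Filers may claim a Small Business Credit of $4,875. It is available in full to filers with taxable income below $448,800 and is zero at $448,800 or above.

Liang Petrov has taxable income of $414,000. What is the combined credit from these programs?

Earned Income Credit: income exceeds $343,500 by $70,500, which is 15 full-or-partial $5,000 increments; reduction = 15 × $28 = $420, leaving $420.
Health Coverage Credit: $414,000 is $2,600 into a $4,000 phase-out range, leaving 1,400/4,000 of the credit: $6,340 × 1,400/4,000 = $2,219.
Elderly Relief Credit: 22% of the $9,200 excess over $404,800 is $2,024; credit = $2,575 − $2,024 = $551.
Small Business Credit: $414,000 is below the $448,800 cutoff, so the full $4,875 applies.
Total: $420 + $2,219 + $551 + $4,875 = $8,065.

$8,065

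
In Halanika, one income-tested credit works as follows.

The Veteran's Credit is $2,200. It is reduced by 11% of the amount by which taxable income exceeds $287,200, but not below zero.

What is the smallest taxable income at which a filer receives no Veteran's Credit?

The credit falls by 11% of each dollar above $287,200, so it reaches zero when the excess is $2,200 / 11% = $20,000: income = $287,200 + $20,000 = $307,200.

$307,200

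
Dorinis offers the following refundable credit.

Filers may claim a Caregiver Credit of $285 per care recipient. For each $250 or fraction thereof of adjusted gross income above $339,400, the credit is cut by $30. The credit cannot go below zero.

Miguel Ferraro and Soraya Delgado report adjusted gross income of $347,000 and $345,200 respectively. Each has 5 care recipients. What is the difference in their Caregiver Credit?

$210

Miguel ($347,000): Caregiver Credit: base = 5 × $285 = $1,425. income exceeds $339,400 by $7,600, which is 31 full-or-partial $250 increments; reduction = 31 × $30 = $930, leaving $495.
Soraya ($345,200): Caregiver Credit: base = 5 × $285 = $1,425. income exceeds $339,400 by $5,800, which is 24 full-or-partial $250 increments; reduction = 24 × $30 = $720, leaving $705.
Difference: |$495 − $705| = $210.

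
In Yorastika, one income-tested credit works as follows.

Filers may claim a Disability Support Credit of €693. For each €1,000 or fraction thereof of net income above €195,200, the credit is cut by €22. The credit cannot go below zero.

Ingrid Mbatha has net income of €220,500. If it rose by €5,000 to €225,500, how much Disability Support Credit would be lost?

At €220,500 — income exceeds €195,200 by €25,300, which is 26 full-or-partial €1,000 increments; reduction = 26 × €22 = €572, leaving €121.
At €225,500 — income exceeds €195,200 by €30,300, which is 31 full-or-partial €1,000 increments; reduction = 31 × €22 = €682, leaving €11.
Lost: €121 − €11 = €110.

€110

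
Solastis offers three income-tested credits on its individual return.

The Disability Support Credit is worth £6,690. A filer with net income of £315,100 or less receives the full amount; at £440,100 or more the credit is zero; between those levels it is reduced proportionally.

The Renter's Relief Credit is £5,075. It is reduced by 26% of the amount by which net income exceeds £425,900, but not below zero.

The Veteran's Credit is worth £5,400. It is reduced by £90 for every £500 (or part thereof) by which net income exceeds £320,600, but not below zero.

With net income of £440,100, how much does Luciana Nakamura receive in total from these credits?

£1,383

Disability Support Credit: £440,100 is at or above £440,100, so the credit is £0.
Renter's Relief Credit: 26% of the £14,200 excess over £425,900 is £3,692; credit = £5,075 − £3,692 = £1,383.
Veteran's Credit: income exceeds £320,600 by £119,500 → 239 increments × £90 = £21,510 ≥ base, so the credit is £0.
Total: £0 + £1,383 + £0 = £1,383.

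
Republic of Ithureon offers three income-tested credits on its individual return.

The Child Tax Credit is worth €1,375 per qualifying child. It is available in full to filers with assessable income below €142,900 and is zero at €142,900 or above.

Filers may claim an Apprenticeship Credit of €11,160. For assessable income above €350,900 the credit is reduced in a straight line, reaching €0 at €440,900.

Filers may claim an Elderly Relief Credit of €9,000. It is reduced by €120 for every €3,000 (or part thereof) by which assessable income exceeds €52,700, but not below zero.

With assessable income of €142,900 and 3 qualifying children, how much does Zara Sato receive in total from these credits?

€16,440

Child Tax Credit: base = 3 × €1,375 = €4,125. €142,900 meets or exceeds the €142,900 cutoff, so the credit is €0.
Apprenticeship Credit: €142,900 is at or below the €350,900 threshold, so the full €11,160 applies.
Elderly Relief Credit: income exceeds €52,700 by €90,200, which is 31 full-or-partial €3,000 increments; reduction = 31 × €120 = €3,720, leaving €5,280.
Total: €0 + €11,160 + €5,280 = €16,440.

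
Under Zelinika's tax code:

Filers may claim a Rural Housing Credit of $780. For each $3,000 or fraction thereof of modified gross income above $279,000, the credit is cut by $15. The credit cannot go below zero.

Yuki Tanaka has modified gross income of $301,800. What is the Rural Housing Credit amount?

$660

Rural Housing Credit: income exceeds $279,000 by $22,800, which is 8 full-or-partial $3,000 increments; reduction = 8 × $15 = $120, leaving $660.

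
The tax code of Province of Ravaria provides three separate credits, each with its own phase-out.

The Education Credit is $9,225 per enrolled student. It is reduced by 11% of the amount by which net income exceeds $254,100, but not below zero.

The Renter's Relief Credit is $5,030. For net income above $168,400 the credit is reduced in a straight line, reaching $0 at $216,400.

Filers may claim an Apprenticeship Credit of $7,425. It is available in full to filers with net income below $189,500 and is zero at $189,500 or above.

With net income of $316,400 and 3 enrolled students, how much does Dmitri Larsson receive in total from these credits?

Education Credit: base = 3 × $9,225 = $27,675. 11% of the $62,300 excess over $254,100 is $6,853; credit = $27,675 − $6,853 = $20,822.
Renter's Relief Credit: $316,400 is at or above $216,400, so the credit is $0.
Apprenticeship Credit: $316,400 meets or exceeds the $189,500 cutoff, so the credit is $0.
Total: $20,822 + $0 + $0 = $20,822.

$20,822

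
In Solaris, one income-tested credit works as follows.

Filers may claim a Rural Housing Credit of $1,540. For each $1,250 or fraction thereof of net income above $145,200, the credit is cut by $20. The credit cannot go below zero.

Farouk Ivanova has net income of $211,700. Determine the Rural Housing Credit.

Rural Housing Credit: income exceeds $145,200 by $66,500, which is 54 full-or-partial $1,250 increments; reduction = 54 × $20 = $1,080, leaving $460.

$460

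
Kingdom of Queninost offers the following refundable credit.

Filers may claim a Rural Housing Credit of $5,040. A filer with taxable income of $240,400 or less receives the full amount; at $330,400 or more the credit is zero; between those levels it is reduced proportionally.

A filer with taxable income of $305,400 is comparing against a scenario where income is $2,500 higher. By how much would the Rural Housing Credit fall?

At $305,400 — $305,400 is $65,000 into a $90,000 phase-out range, leaving 25,000/90,000 of the credit: $5,040 × 25,000/90,000 = $1,400.
At $307,900 — $307,900 is $67,500 into a $90,000 phase-out range, leaving 22,500/90,000 of the credit: $5,040 × 22,500/90,000 = $1,260.
Lost: $1,400 − $1,260 = $140.

$140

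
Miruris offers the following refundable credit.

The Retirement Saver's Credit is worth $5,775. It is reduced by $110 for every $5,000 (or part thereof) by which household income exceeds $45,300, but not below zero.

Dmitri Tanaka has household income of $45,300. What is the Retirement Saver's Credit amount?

Retirement Saver's Credit: $45,300 is at or below the $45,300 threshold, so the full $5,775 applies.

$5,775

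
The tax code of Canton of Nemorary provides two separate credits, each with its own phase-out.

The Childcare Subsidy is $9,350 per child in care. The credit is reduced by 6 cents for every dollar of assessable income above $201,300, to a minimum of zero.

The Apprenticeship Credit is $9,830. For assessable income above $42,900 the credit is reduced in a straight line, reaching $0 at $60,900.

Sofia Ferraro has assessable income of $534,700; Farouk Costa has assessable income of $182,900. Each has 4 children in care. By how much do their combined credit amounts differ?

Sofia ($534,700): Childcare Subsidy: base = 4 × $9,350 = $37,400. 6% of the $333,400 excess over $201,300 is $20,004; credit = $37,400 − $20,004 = $17,396. Apprenticeship Credit: $534,700 is at or above $60,900, so the credit is $0. total $17,396 + $0 = $17,396
Farouk ($182,900): Childcare Subsidy: base = 4 × $9,350 = $37,400. $182,900 is at or below the $201,300 threshold, so the full $37,400 applies. Apprenticeship Credit: $182,900 is at or above $60,900, so the credit is $0. total $37,400 + $0 = $37,400
Difference: |$17,396 − $37,400| = $20,004.

$20,004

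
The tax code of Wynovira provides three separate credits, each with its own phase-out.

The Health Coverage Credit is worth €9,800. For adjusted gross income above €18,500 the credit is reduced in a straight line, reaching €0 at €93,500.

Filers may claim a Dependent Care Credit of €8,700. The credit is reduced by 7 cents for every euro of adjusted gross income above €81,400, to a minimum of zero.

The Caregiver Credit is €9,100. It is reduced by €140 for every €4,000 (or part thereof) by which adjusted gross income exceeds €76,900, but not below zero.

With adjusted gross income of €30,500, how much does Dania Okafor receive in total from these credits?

Health Coverage Credit: €30,500 is €12,000 into a €75,000 phase-out range, leaving 63,000/75,000 of the credit: €9,800 × 63,000/75,000 = €8,232.
Dependent Care Credit: €30,500 is at or below the €81,400 threshold, so the full €8,700 applies.
Caregiver Credit: €30,500 is at or below the €76,900 threshold, so the full €9,100 applies.
Total: €8,232 + €8,700 + €9,100 = €26,032.

€26,032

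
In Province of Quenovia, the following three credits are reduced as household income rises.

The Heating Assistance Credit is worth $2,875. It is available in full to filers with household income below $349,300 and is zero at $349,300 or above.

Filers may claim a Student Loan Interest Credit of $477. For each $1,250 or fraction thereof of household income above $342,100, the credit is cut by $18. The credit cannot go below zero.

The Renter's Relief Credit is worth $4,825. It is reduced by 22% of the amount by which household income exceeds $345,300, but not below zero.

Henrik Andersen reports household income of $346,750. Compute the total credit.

$7,786

Heating Assistance Credit: $346,750 is below the $349,300 cutoff, so the full $2,875 applies.
Student Loan Interest Credit: income exceeds $342,100 by $4,650, which is 4 full-or-partial $1,250 increments; reduction = 4 × $18 = $72, leaving $405.
Renter's Relief Credit: 22% of the $1,450 excess over $345,300 is $319; credit = $4,825 − $319 = $4,506.
Total: $2,875 + $405 + $4,506 = $7,786.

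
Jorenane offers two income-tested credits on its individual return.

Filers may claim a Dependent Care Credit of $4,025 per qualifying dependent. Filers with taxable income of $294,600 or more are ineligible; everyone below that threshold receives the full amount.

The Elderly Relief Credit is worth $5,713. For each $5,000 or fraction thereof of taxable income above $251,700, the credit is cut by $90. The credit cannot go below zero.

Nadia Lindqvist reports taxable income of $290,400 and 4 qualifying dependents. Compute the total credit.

$21,093

Dependent Care Credit: base = 4 × $4,025 = $16,100. $290,400 is below the $294,600 cutoff, so the full $16,100 applies.
Elderly Relief Credit: income exceeds $251,700 by $38,700, which is 8 full-or-partial $5,000 increments; reduction = 8 × $90 = $720, leaving $4,993.
Total: $16,100 + $4,993 = $21,093.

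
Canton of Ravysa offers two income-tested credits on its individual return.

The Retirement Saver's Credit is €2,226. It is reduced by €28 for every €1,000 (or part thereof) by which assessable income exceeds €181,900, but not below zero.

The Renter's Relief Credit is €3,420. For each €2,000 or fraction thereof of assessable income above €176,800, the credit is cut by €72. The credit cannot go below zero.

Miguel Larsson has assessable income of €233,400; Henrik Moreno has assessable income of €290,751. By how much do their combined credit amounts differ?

Miguel (€233,400): Retirement Saver's Credit: income exceeds €181,900 by €51,500, which is 52 full-or-partial €1,000 increments; reduction = 52 × €28 = €1,456, leaving €770. Renter's Relief Credit: income exceeds €176,800 by €56,600, which is 29 full-or-partial €2,000 increments; reduction = 29 × €72 = €2,088, leaving €1,332. total €770 + €1,332 = €2,102
Henrik (€290,751): Retirement Saver's Credit: income exceeds €181,900 by €108,851 → 109 increments × €28 = €3,052 ≥ base, so the credit is €0. Renter's Relief Credit: income exceeds €176,800 by €113,951 → 57 increments × €72 = €4,104 ≥ base, so the credit is €0. total €0 + €0 = €0
Difference: |€2,102 − €0| = €2,102.

€2,102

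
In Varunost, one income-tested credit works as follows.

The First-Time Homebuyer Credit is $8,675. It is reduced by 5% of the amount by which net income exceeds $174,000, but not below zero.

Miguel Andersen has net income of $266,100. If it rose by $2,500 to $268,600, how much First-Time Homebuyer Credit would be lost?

At $266,100 — 5% of the $92,100 excess over $174,000 is $4,605; credit = $8,675 − $4,605 = $4,070.
At $268,600 — 5% of the $94,600 excess over $174,000 is $4,730; credit = $8,675 − $4,730 = $3,945.
Lost: $4,070 − $3,945 = $125.

$125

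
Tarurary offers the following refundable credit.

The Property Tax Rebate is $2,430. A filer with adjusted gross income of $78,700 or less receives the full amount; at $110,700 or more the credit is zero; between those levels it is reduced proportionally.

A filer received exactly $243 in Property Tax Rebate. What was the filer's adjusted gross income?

$107,500

$243 is 243/2,430 of the full $2,430, so 2,187/2,430 of the $32,000 range has been used: income = $78,700 + $32,000 × 2,187/2,430 = $107,500.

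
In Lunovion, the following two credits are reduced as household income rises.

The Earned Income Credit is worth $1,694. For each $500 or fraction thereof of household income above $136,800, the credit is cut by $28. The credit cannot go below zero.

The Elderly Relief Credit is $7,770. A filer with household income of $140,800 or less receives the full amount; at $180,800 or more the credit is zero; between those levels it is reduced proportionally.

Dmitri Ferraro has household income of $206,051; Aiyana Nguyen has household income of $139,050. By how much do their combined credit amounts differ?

$9,324

Dmitri ($206,051): Earned Income Credit: income exceeds $136,800 by $69,251 → 139 increments × $28 = $3,892 ≥ base, so the credit is $0. Elderly Relief Credit: $206,051 is at or above $180,800, so the credit is $0. total $0 + $0 = $0
Aiyana ($139,050): Earned Income Credit: income exceeds $136,800 by $2,250, which is 5 full-or-partial $500 increments; reduction = 5 × $28 = $140, leaving $1,554. Elderly Relief Credit: $139,050 is at or below the $140,800 threshold, so the full $7,770 applies. total $1,554 + $7,770 = $9,324
Difference: |$0 − $9,324| = $9,324.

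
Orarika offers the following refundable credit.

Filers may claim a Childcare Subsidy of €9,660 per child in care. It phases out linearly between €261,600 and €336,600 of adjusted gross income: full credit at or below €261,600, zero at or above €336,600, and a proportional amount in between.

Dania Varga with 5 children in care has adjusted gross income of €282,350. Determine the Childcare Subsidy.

Childcare Subsidy: base = 5 × €9,660 = €48,300. €282,350 is €20,750 into a €75,000 phase-out range, leaving 54,250/75,000 of the credit: €48,300 × 54,250/75,000 = €34,937.

€34,937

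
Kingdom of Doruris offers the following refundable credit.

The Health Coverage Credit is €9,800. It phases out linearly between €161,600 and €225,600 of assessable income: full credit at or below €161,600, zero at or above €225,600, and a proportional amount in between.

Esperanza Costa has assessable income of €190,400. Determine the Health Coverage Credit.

€5,390

Health Coverage Credit: €190,400 is €28,800 into a €64,000 phase-out range, leaving 35,200/64,000 of the credit: €9,800 × 35,200/64,000 = €5,390.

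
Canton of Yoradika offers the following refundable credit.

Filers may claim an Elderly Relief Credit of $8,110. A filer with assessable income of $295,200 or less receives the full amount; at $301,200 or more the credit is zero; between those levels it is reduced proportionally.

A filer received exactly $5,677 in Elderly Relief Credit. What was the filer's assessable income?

$5,677 is 5,677/8,110 of the full $8,110, so 2,433/8,110 of the $6,000 range has been used: income = $295,200 + $6,000 × 2,433/8,110 = $297,000.

$297,000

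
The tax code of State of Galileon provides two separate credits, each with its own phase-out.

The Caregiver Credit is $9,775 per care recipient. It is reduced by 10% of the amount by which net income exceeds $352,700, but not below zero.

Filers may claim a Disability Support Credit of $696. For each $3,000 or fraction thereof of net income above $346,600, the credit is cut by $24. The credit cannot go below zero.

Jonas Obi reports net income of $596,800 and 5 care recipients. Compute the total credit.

$24,465

Caregiver Credit: base = 5 × $9,775 = $48,875. 10% of the $244,100 excess over $352,700 is $24,410; credit = $48,875 − $24,410 = $24,465.
Disability Support Credit: income exceeds $346,600 by $250,200 → 84 increments × $24 = $2,016 ≥ base, so the credit is $0.
Total: $24,465 + $0 = $24,465.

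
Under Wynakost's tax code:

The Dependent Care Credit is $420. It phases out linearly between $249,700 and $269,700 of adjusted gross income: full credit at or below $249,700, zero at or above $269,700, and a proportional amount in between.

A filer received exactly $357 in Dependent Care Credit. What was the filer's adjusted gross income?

$357 is 357/420 of the full $420, so 63/420 of the $20,000 range has been used: income = $249,700 + $20,000 × 63/420 = $252,700.

$252,700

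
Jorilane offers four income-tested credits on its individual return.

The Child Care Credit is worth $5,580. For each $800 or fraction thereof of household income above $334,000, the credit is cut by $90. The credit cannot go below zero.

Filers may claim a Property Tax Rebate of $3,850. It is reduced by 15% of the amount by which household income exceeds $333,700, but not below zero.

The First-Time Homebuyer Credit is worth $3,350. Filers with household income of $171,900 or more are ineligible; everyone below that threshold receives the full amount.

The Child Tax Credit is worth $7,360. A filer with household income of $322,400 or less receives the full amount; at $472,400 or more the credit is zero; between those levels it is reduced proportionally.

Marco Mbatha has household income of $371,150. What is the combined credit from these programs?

$6,318

Child Care Credit: income exceeds $334,000 by $37,150, which is 47 full-or-partial $800 increments; reduction = 47 × $90 = $4,230, leaving $1,350.
Property Tax Rebate: 15% of the $37,450 excess over $333,700 is $5,617.50 ≥ base, so the credit is $0.
First-Time Homebuyer Credit: $371,150 meets or exceeds the $171,900 cutoff, so the credit is $0.
Child Tax Credit: $371,150 is $48,750 into a $150,000 phase-out range, leaving 101,250/150,000 of the credit: $7,360 × 101,250/150,000 = $4,968.
Total: $1,350 + $0 + $0 + $4,968 = $6,318.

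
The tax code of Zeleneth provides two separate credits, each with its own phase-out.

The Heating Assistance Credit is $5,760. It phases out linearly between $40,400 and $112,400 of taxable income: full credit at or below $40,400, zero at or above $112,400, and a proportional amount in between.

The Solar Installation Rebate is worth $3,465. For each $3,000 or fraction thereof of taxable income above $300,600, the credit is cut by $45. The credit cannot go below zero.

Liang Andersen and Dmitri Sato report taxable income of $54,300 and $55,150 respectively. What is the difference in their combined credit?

$68

Liang ($54,300): Heating Assistance Credit: $54,300 is $13,900 into a $72,000 phase-out range, leaving 58,100/72,000 of the credit: $5,760 × 58,100/72,000 = $4,648. Solar Installation Rebate: $54,300 is at or below the $300,600 threshold, so the full $3,465 applies. total $4,648 + $3,465 = $8,113
Dmitri ($55,150): Heating Assistance Credit: $55,150 is $14,750 into a $72,000 phase-out range, leaving 57,250/72,000 of the credit: $5,760 × 57,250/72,000 = $4,580. Solar Installation Rebate: $55,150 is at or below the $300,600 threshold, so the full $3,465 applies. total $4,580 + $3,465 = $8,045
Difference: |$8,113 − $8,045| = $68.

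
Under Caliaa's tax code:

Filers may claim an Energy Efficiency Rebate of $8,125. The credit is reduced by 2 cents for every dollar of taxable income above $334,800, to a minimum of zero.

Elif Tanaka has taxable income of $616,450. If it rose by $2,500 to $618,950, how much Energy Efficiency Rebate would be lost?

At $616,450 — 2% of the $281,650 excess over $334,800 is $5,633; credit = $8,125 − $5,633 = $2,492.
At $618,950 — 2% of the $284,150 excess over $334,800 is $5,683; credit = $8,125 − $5,683 = $2,442.
Lost: $2,492 − $2,442 = $50.

$50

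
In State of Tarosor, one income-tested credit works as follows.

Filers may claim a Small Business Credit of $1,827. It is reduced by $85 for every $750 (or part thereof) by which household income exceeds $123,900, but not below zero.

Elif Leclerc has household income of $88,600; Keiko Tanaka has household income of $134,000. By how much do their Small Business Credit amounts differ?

Elif ($88,600): Small Business Credit: $88,600 is at or below the $123,900 threshold, so the full $1,827 applies.
Keiko ($134,000): Small Business Credit: income exceeds $123,900 by $10,100, which is 14 full-or-partial $750 increments; reduction = 14 × $85 = $1,190, leaving $637.
Difference: |$1,827 − $637| = $1,190.

$1,190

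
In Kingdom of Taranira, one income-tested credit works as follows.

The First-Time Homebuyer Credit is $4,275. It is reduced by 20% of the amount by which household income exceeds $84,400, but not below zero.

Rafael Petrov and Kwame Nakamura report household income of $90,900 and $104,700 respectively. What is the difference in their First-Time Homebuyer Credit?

Rafael ($90,900): First-Time Homebuyer Credit: 20% of the $6,500 excess over $84,400 is $1,300; credit = $4,275 − $1,300 = $2,975.
Kwame ($104,700): First-Time Homebuyer Credit: 20% of the $20,300 excess over $84,400 is $4,060; credit = $4,275 − $4,060 = $215.
Difference: |$2,975 − $215| = $2,760.

$2,760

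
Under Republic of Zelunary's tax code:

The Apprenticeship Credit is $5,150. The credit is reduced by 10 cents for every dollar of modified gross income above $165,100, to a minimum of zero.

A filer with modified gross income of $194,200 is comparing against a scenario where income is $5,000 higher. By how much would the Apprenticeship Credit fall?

At $194,200 — 10% of the $29,100 excess over $165,100 is $2,910; credit = $5,150 − $2,910 = $2,240.
At $199,200 — 10% of the $34,100 excess over $165,100 is $3,410; credit = $5,150 − $3,410 = $1,740.
Lost: $2,240 − $1,740 = $500.

$500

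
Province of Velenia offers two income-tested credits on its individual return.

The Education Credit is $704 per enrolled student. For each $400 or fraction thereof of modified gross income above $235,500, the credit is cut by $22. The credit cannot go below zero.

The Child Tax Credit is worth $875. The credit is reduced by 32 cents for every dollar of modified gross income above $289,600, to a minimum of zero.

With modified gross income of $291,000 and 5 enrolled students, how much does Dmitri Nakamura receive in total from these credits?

Education Credit: base = 5 × $704 = $3,520. income exceeds $235,500 by $55,500, which is 139 full-or-partial $400 increments; reduction = 139 × $22 = $3,058, leaving $462.
Child Tax Credit: 32% of the $1,400 excess over $289,600 is $448; credit = $875 − $448 = $427.
Total: $462 + $427 = $889.

$889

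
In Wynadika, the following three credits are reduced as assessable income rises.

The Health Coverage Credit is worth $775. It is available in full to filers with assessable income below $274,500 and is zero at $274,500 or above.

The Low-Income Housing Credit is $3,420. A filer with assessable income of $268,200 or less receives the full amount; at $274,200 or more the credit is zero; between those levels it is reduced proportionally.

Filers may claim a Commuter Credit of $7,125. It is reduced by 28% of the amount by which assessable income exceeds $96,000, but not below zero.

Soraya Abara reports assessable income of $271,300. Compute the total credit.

$2,428

Health Coverage Credit: $271,300 is below the $274,500 cutoff, so the full $775 applies.
Low-Income Housing Credit: $271,300 is $3,100 into a $6,000 phase-out range, leaving 2,900/6,000 of the credit: $3,420 × 2,900/6,000 = $1,653.
Commuter Credit: 28% of the $175,300 excess over $96,000 is $49,084 ≥ base, so the credit is $0.
Total: $775 + $1,653 + $0 = $2,428.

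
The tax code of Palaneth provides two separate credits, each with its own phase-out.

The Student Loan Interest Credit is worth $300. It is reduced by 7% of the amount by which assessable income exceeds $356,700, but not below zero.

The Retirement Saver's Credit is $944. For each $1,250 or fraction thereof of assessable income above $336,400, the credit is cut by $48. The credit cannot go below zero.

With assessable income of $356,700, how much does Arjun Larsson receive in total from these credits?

$428

Student Loan Interest Credit: $356,700 is at or below the $356,700 threshold, so the full $300 applies.
Retirement Saver's Credit: income exceeds $336,400 by $20,300, which is 17 full-or-partial $1,250 increments; reduction = 17 × $48 = $816, leaving $128.
Total: $300 + $128 = $428.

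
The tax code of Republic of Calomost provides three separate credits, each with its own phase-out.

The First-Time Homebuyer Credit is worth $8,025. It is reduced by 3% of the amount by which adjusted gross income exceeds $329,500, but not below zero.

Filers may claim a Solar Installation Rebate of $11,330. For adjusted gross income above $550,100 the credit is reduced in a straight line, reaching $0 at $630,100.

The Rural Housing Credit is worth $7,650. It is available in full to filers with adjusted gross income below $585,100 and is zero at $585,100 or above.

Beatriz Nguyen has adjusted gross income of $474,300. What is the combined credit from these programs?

First-Time Homebuyer Credit: 3% of the $144,800 excess over $329,500 is $4,344; credit = $8,025 − $4,344 = $3,681.
Solar Installation Rebate: $474,300 is at or below the $550,100 threshold, so the full $11,330 applies.
Rural Housing Credit: $474,300 is below the $585,100 cutoff, so the full $7,650 applies.
Total: $3,681 + $11,330 + $7,650 = $22,661.

$22,661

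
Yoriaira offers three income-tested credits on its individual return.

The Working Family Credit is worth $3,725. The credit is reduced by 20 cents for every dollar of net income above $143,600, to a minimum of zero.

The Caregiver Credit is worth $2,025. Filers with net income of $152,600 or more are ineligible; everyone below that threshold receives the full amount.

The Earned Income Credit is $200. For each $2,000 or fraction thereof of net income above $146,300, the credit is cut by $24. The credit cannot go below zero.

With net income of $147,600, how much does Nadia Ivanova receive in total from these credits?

$5,126

Working Family Credit: 20% of the $4,000 excess over $143,600 is $800; credit = $3,725 − $800 = $2,925.
Caregiver Credit: $147,600 is below the $152,600 cutoff, so the full $2,025 applies.
Earned Income Credit: income exceeds $146,300 by $1,300, which is 1 full-or-partial $2,000 increment; reduction = 1 × $24 = $24, leaving $176.
Total: $2,925 + $2,025 + $176 = $5,126.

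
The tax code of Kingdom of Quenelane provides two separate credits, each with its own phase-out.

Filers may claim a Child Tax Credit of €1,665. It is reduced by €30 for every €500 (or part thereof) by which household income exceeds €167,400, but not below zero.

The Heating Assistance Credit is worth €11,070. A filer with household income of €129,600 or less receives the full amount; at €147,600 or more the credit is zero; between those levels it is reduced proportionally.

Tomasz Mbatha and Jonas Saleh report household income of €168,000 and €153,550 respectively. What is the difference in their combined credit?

Tomasz (€168,000): Child Tax Credit: income exceeds €167,400 by €600, which is 2 full-or-partial €500 increments; reduction = 2 × €30 = €60, leaving €1,605. Heating Assistance Credit: €168,000 is at or above €147,600, so the credit is €0. total €1,605 + €0 = €1,605
Jonas (€153,550): Child Tax Credit: €153,550 is at or below the €167,400 threshold, so the full €1,665 applies. Heating Assistance Credit: €153,550 is at or above €147,600, so the credit is €0. total €1,665 + €0 = €1,665
Difference: |€1,605 − €1,665| = €60.

€60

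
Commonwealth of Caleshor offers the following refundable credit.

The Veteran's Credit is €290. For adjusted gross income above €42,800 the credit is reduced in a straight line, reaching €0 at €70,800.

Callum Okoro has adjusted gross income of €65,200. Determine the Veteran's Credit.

€58

Veteran's Credit: €65,200 is €22,400 into a €28,000 phase-out range, leaving 5,600/28,000 of the credit: €290 × 5,600/28,000 = €58.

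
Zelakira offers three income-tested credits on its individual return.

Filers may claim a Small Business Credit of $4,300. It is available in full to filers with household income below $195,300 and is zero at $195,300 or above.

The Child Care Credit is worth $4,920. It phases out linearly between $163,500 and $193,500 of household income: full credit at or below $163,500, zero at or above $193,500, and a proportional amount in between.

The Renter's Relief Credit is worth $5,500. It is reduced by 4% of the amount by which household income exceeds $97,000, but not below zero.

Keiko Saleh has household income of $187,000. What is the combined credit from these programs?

$7,266

Small Business Credit: $187,000 is below the $195,300 cutoff, so the full $4,300 applies.
Child Care Credit: $187,000 is $23,500 into a $30,000 phase-out range, leaving 6,500/30,000 of the credit: $4,920 × 6,500/30,000 = $1,066.
Renter's Relief Credit: 4% of the $90,000 excess over $97,000 is $3,600; credit = $5,500 − $3,600 = $1,900.
Total: $4,300 + $1,066 + $1,900 = $7,266.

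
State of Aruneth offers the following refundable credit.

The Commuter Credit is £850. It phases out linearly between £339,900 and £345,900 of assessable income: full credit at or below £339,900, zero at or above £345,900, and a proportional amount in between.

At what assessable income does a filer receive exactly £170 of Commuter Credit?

£344,700

£170 is 170/850 of the full £850, so 680/850 of the £6,000 range has been used: income = £339,900 + £6,000 × 680/850 = £344,700.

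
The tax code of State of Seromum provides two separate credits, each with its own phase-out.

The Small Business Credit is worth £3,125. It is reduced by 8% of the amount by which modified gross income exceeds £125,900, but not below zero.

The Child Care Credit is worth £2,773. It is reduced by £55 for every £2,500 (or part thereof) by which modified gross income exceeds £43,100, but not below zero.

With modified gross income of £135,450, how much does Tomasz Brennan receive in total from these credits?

£3,099

Small Business Credit: 8% of the £9,550 excess over £125,900 is £764; credit = £3,125 − £764 = £2,361.
Child Care Credit: income exceeds £43,100 by £92,350, which is 37 full-or-partial £2,500 increments; reduction = 37 × £55 = £2,035, leaving £738.
Total: £2,361 + £738 = £3,099.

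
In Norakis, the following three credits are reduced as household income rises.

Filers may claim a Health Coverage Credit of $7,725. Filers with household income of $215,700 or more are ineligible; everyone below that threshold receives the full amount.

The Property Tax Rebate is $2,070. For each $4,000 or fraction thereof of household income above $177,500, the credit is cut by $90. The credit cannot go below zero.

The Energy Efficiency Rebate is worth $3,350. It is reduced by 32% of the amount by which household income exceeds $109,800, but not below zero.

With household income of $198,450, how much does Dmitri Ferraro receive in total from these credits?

Health Coverage Credit: $198,450 is below the $215,700 cutoff, so the full $7,725 applies.
Property Tax Rebate: income exceeds $177,500 by $20,950, which is 6 full-or-partial $4,000 increments; reduction = 6 × $90 = $540, leaving $1,530.
Energy Efficiency Rebate: 32% of the $88,650 excess over $109,800 is $28,368 ≥ base, so the credit is $0.
Total: $7,725 + $1,530 + $0 = $9,255.

$9,255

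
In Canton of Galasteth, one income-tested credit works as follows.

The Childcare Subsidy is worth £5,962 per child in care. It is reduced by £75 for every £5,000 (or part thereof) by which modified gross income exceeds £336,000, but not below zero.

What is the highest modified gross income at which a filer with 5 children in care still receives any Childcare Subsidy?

£2,321,000

Full credit = 5 × £5,962 = £29,810.
After 397 increments the reduction is 397 × £75 = £29,775, leaving £35; one more increment wipes it out. Increment 397 ends at excess 397 × £5,000 = £1,985,000, so the highest qualifying income is £336,000 + £1,985,000 = £2,321,000.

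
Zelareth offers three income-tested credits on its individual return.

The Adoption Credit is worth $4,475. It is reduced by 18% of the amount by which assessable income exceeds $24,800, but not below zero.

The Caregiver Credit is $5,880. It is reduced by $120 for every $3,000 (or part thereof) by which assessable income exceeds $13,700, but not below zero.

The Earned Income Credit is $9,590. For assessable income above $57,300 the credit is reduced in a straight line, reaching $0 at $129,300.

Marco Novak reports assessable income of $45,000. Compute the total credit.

Adoption Credit: 18% of the $20,200 excess over $24,800 is $3,636; credit = $4,475 − $3,636 = $839.
Caregiver Credit: income exceeds $13,700 by $31,300, which is 11 full-or-partial $3,000 increments; reduction = 11 × $120 = $1,320, leaving $4,560.
Earned Income Credit: $45,000 is at or below the $57,300 threshold, so the full $9,590 applies.
Total: $839 + $4,560 + $9,590 = $14,989.

$14,989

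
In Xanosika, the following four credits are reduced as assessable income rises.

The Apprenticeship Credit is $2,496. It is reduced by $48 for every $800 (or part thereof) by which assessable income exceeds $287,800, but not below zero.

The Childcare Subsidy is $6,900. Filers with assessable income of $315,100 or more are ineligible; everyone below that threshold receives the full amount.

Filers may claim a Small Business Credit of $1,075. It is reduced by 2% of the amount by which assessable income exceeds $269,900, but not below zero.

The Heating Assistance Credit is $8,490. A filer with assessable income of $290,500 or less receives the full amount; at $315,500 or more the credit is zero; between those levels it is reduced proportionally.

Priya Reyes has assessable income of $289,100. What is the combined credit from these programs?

Apprenticeship Credit: income exceeds $287,800 by $1,300, which is 2 full-or-partial $800 increments; reduction = 2 × $48 = $96, leaving $2,400.
Childcare Subsidy: $289,100 is below the $315,100 cutoff, so the full $6,900 applies.
Small Business Credit: 2% of the $19,200 excess over $269,900 is $384; credit = $1,075 − $384 = $691.
Heating Assistance Credit: $289,100 is at or below the $290,500 threshold, so the full $8,490 applies.
Total: $2,400 + $6,900 + $691 + $8,490 = $18,481.

$18,481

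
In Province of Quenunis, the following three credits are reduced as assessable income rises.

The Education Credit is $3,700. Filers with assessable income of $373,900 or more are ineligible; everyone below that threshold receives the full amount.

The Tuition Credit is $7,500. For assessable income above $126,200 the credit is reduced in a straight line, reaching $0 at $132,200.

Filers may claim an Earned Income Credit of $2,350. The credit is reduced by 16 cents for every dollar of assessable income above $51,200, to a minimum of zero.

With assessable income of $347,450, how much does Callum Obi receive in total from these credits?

Education Credit: $347,450 is below the $373,900 cutoff, so the full $3,700 applies.
Tuition Credit: $347,450 is at or above $132,200, so the credit is $0.
Earned Income Credit: 16% of the $296,250 excess over $51,200 is $47,400 ≥ base, so the credit is $0.
Total: $3,700 + $0 + $0 = $3,700.

$3,700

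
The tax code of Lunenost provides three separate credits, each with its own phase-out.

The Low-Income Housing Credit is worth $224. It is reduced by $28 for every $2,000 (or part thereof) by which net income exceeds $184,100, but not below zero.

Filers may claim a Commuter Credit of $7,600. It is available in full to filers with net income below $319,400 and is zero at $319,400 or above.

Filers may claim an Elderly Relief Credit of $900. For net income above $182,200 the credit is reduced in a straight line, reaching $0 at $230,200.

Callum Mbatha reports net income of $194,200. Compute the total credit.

Low-Income Housing Credit: income exceeds $184,100 by $10,100, which is 6 full-or-partial $2,000 increments; reduction = 6 × $28 = $168, leaving $56.
Commuter Credit: $194,200 is below the $319,400 cutoff, so the full $7,600 applies.
Elderly Relief Credit: $194,200 is $12,000 into a $48,000 phase-out range, leaving 36,000/48,000 of the credit: $900 × 36,000/48,000 = $675.
Total: $56 + $7,600 + $675 = $8,331.

$8,331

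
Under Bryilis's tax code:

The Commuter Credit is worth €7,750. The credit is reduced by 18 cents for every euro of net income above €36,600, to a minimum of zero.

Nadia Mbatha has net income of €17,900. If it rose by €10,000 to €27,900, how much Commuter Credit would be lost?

€0

At €17,900 — €17,900 is at or below the €36,600 threshold, so the full €7,750 applies.
At €27,900 — €27,900 is at or below the €36,600 threshold, so the full €7,750 applies.
Lost: €7,750 − €7,750 = €0.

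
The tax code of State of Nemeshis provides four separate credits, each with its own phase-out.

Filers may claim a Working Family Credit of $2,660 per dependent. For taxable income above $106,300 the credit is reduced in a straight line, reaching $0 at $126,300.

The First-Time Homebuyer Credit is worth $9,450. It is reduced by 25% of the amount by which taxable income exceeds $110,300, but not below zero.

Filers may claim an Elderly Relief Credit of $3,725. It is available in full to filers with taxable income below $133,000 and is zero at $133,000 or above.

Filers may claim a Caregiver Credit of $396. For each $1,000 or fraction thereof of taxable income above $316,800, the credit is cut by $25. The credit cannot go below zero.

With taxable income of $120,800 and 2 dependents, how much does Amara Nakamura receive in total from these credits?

$12,409

Working Family Credit: base = 2 × $2,660 = $5,320. $120,800 is $14,500 into a $20,000 phase-out range, leaving 5,500/20,000 of the credit: $5,320 × 5,500/20,000 = $1,463.
First-Time Homebuyer Credit: 25% of the $10,500 excess over $110,300 is $2,625; credit = $9,450 − $2,625 = $6,825.
Elderly Relief Credit: $120,800 is below the $133,000 cutoff, so the full $3,725 applies.
Caregiver Credit: $120,800 is at or below the $316,800 threshold, so the full $396 applies.
Total: $1,463 + $6,825 + $3,725 + $396 = $12,409.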